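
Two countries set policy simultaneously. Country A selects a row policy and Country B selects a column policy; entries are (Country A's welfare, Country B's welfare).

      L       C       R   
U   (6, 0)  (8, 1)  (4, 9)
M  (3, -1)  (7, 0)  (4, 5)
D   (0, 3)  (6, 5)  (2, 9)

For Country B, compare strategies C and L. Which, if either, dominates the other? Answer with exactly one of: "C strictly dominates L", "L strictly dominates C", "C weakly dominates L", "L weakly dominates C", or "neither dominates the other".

C strictly dominates L

C's payoffs vs L's, by Country A's action — U: 1>0, M: 0>-1, D: 5>3.
C gives a strictly higher payoff against each choice by Country A, so C strictly dominates L.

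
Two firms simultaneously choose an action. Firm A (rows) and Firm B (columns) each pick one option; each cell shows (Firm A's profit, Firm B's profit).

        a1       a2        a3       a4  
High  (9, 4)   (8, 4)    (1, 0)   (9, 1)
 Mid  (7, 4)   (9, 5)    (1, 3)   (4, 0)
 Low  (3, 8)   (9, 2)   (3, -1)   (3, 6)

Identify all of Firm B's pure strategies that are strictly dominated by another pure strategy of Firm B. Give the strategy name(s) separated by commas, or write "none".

a3, a4

a1 is not dominated — it holds its own against a2 at High (4=4); a3 at High (4>0); a4 at High (4>1).
a2: no other strategy beats it everywhere (a1 at High (4=4); a3 at High (4>0); a4 at High (4>1)).
a1 strictly dominates a3 — High: 4>0, Mid: 4>3, Low: 8>-1.
a4 is strictly dominated by a1 (High: 4>1, Mid: 4>0, Low: 8>6).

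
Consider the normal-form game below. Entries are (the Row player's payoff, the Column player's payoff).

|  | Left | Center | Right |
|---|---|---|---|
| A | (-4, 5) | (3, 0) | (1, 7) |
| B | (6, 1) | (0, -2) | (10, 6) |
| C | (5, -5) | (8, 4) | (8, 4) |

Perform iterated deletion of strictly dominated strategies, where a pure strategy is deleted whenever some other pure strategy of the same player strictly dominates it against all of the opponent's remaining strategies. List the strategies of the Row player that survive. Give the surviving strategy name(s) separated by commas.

B, C

For the Row player, C strictly dominates A on the remaining columns (Left: 5>-4, Center: 8>3, Right: 8>1); eliminate A.
Column Left is eliminated: Right beats it against every remaining row (B: 6>1, C: 4>-5).
Among the remaining strategies, none is strictly dominated by another pure strategy of the same player, so the elimination stops.
Surviving strategies — the Row player: {B, C}; the Column player: {Center, Right}.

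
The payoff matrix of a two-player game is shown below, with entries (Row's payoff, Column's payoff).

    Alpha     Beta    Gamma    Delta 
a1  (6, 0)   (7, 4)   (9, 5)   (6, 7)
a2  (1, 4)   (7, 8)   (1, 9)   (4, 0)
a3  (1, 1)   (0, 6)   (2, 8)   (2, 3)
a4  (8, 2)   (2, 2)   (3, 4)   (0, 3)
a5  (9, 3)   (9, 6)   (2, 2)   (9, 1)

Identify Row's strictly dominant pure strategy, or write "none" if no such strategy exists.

none

a1 fails to dominate a2 at Beta (7=7).
a2 fails to dominate a1 at Alpha (1<6).
a3 fails to dominate a1 at Alpha (1<6).
a4 fails to dominate a1 at Beta (2<7).
a5 fails to dominate a1 at Gamma (2<9).
No single strategy dominates all the others.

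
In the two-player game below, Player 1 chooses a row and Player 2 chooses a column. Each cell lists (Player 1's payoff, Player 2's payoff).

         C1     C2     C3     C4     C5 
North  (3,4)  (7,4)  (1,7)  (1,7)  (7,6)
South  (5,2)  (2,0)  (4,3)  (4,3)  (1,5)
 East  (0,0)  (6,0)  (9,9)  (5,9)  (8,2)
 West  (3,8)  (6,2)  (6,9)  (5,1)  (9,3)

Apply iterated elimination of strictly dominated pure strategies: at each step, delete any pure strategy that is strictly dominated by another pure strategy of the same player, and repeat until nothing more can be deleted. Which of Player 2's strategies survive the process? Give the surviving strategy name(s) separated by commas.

Player 2's strategy C1 is strictly dominated by C3 (North: 7>4, South: 3>2, East: 9>0, West: 9>8) and is removed.
Player 1's strategy South is strictly dominated by East (C2: 6>2, C3: 9>4, C4: 5>4, C5: 8>1) and is removed.
Player 2's strategy C2 is strictly dominated by C3 (North: 7>4, East: 9>0, West: 9>2) and is removed.
Player 1's strategy North is strictly dominated by East (C3: 9>1, C4: 5>1, C5: 8>7) and is removed.
Player 2's strategy C5 is strictly dominated by C3 (East: 9>2, West: 9>3) and is removed.
Among the remaining strategies, none is strictly dominated by another pure strategy of the same player, so the elimination stops.
Surviving strategies — Player 1: {East, West}; Player 2: {C3, C4}.

C3, C4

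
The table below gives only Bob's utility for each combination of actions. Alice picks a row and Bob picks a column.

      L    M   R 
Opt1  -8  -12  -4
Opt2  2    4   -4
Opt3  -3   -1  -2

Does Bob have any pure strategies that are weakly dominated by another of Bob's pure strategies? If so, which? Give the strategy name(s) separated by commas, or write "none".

Nothing dominates L: M at Opt1 (-8>-12); R at Opt2 (2>-4).
M is not dominated — it holds its own against L at Opt2 (4>2); R at Opt2 (4>-4).
R is not dominated — it holds its own against L at Opt1 (-4>-8); M at Opt1 (-4>-12).

none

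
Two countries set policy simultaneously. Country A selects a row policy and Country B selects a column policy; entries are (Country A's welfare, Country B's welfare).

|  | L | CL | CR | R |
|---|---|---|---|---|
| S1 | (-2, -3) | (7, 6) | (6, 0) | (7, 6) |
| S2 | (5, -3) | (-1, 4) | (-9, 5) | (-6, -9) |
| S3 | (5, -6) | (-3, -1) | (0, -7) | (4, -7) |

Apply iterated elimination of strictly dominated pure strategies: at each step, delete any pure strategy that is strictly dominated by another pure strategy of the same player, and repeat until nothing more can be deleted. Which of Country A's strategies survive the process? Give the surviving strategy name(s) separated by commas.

S1

For Country B, CL strictly dominates L on the remaining rows (S1: 6>-3, S2: 4>-3, S3: -1>-6); eliminate L.
Row S2 is eliminated: S1 beats it against every remaining column (CL: 7>-1, CR: 6>-9, R: 7>-6).
Country A's strategy S3 is strictly dominated by S1 (CL: 7>-3, CR: 6>0, R: 7>4) and is removed.
For Country B, CL strictly dominates CR on the remaining rows (S1: 6>0); eliminate CR.
Among the remaining strategies, none is strictly dominated by another pure strategy of the same player, so the elimination stops.
Surviving strategies — Country A: {S1}; Country B: {CL, R}.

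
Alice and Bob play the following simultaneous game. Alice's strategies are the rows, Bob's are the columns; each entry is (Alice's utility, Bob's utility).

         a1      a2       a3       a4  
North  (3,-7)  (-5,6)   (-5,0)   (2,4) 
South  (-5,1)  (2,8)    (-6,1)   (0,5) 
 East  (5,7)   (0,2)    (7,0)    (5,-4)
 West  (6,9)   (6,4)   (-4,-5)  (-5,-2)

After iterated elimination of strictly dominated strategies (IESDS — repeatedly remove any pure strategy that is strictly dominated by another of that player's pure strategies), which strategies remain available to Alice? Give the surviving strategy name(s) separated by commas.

West

Alice's strategy North is strictly dominated by East (a1: 5>3, a2: 0>-5, a3: 7>-5, a4: 5>2) and is removed.
For Bob, a2 strictly dominates a3 on the remaining rows (South: 8>1, East: 2>0, West: 4>-5); eliminate a3.
Column a4 is eliminated: a2 beats it against every remaining row (South: 8>5, East: 2>-4, West: 4>-2).
Alice's strategy South is strictly dominated by West (a1: 6>-5, a2: 6>2) and is removed.
Row East is eliminated: West beats it against every remaining column (a1: 6>5, a2: 6>0).
For Bob, a1 strictly dominates a2 on the remaining rows (West: 9>4); eliminate a2.
Among the remaining strategies, none is strictly dominated by another pure strategy of the same player, so the elimination stops.
Surviving strategies — Alice: {West}; Bob: {a1}.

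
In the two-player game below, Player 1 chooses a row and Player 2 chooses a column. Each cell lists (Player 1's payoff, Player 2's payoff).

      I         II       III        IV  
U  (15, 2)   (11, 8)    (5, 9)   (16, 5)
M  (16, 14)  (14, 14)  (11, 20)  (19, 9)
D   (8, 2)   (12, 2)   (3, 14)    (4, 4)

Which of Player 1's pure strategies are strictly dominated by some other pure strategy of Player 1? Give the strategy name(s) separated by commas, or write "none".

M strictly dominates U — I: 16>15, II: 14>11, III: 11>5, IV: 19>16.
Nothing dominates M: U at I (16>15); D at I (16>8).
D: dominated, since M does at least as well everywhere (I: 16>8, II: 14>12, III: 11>3, IV: 19>4).

U, D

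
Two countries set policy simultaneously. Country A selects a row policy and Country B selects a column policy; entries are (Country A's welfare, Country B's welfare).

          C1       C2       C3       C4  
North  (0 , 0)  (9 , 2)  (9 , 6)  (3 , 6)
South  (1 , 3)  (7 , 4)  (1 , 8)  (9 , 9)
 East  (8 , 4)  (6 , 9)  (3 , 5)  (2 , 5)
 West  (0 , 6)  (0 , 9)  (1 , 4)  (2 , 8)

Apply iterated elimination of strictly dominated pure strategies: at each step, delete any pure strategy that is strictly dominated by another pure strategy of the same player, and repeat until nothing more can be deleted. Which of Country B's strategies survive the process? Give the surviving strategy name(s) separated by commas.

Column C1 is eliminated: C2 beats it against every remaining row (North: 2>0, South: 4>3, East: 9>4, West: 9>6).
For Country A, North strictly dominates East on the remaining columns (C2: 9>6, C3: 9>3, C4: 3>2); eliminate East.
For Country A, North strictly dominates West on the remaining columns (C2: 9>0, C3: 9>1, C4: 3>2); eliminate West.
Country B's strategy C2 is strictly dominated by C3 (North: 6>2, South: 8>4) and is removed.
Among the remaining strategies, none is strictly dominated by another pure strategy of the same player, so the elimination stops.
Surviving strategies — Country A: {North, South}; Country B: {C3, C4}.

C3, C4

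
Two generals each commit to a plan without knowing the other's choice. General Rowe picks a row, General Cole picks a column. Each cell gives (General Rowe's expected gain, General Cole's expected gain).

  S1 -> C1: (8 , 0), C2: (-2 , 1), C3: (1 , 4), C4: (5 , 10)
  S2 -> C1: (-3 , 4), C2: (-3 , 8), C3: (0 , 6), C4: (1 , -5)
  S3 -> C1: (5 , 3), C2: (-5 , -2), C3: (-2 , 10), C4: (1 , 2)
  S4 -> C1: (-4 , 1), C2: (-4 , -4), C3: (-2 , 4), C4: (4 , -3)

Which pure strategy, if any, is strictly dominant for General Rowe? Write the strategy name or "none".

S1

S1 vs S2: C1: 8>-3, C2: -2>-3, C3: 1>0, C4: 5>1.
S1 vs S3: C1: 8>5, C2: -2>-5, C3: 1>-2, C4: 5>1.
S1 vs S4: C1: 8>-4, C2: -2>-4, C3: 1>-2, C4: 5>4.
S1 strictly beats every other strategy against every opponent action, so it is strictly dominant.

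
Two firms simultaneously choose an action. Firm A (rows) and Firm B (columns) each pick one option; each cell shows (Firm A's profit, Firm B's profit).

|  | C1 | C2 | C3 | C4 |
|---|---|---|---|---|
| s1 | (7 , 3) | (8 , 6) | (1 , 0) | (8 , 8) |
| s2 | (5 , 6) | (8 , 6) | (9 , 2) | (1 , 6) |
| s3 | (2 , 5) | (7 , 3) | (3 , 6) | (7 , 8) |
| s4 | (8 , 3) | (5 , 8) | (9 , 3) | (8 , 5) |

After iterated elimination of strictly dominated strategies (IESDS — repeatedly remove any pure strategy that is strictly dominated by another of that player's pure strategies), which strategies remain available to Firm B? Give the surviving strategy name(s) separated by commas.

C1, C2, C4

Firm B's strategy C3 is strictly dominated by C4 (s1: 8>0, s2: 6>2, s3: 8>6, s4: 5>3) and is removed.
For Firm A, s1 strictly dominates s3 on the remaining columns (C1: 7>2, C2: 8>7, C4: 8>7); eliminate s3.
Among the remaining strategies, none is strictly dominated by another pure strategy of the same player, so the elimination stops.
Surviving strategies — Firm A: {s1, s2, s4}; Firm B: {C1, C2, C4}.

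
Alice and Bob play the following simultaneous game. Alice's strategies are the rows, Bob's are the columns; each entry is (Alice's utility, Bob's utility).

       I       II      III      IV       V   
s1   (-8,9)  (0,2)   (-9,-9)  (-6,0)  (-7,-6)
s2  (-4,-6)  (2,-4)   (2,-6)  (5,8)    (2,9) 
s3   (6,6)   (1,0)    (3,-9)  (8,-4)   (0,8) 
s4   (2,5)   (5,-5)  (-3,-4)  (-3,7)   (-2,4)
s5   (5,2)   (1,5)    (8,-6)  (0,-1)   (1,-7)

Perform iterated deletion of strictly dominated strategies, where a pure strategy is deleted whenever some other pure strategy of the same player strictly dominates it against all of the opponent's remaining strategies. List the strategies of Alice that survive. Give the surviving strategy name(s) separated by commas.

Row s1 is eliminated: s2 beats it against every remaining column (I: -4>-8, II: 2>0, III: 2>-9, IV: 5>-6, V: 2>-7).
Column III is eliminated: IV beats it against every remaining row (s2: 8>-6, s3: -4>-9, s4: 7>-4, s5: -1>-6).
Among the remaining strategies, none is strictly dominated by another pure strategy of the same player, so the elimination stops.
Surviving strategies — Alice: {s2, s3, s4, s5}; Bob: {I, II, IV, V}.

s2, s3, s4, s5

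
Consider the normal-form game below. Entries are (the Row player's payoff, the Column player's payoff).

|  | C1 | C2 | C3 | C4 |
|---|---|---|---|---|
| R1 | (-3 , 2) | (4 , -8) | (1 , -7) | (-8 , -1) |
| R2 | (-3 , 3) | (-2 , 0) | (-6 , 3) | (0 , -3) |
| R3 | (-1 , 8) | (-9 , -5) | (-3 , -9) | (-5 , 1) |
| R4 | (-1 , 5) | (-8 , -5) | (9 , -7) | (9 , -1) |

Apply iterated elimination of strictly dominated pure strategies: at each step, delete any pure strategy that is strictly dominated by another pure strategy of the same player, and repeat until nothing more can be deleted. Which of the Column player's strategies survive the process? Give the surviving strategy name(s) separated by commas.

For the Column player, C1 strictly dominates C2 on the remaining rows (R1: 2>-8, R2: 3>0, R3: 8>-5, R4: 5>-5); eliminate C2.
The Row player's strategy R1 is strictly dominated by R4 (C1: -1>-3, C3: 9>1, C4: 9>-8) and is removed.
The Row player's strategy R2 is strictly dominated by R4 (C1: -1>-3, C3: 9>-6, C4: 9>0) and is removed.
The Column player's strategy C3 is strictly dominated by C1 (R3: 8>-9, R4: 5>-7) and is removed.
The Column player's strategy C4 is strictly dominated by C1 (R3: 8>1, R4: 5>-1) and is removed.
Among the remaining strategies, none is strictly dominated by another pure strategy of the same player, so the elimination stops.
Surviving strategies — the Row player: {R3, R4}; the Column player: {C1}.

C1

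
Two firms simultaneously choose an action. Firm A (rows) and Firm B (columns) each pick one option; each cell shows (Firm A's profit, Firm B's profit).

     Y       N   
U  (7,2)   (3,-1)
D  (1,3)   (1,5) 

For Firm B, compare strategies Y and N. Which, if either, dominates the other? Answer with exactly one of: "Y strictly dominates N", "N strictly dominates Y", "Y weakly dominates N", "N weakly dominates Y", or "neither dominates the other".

Y's payoffs vs N's, by Firm A's action — U: 2>-1, D: 3<5.
Y does better at U but worse at D; neither strategy dominates the other.

neither dominates the other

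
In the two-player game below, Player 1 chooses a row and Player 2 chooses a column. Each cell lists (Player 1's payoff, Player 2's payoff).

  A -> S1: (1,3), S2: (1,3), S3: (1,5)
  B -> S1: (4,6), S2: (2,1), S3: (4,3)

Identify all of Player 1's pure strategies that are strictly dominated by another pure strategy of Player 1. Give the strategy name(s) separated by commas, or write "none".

A is strictly dominated by B (S1: 4>1, S2: 2>1, S3: 4>1).
Nothing dominates B: A at S1 (4>1).

A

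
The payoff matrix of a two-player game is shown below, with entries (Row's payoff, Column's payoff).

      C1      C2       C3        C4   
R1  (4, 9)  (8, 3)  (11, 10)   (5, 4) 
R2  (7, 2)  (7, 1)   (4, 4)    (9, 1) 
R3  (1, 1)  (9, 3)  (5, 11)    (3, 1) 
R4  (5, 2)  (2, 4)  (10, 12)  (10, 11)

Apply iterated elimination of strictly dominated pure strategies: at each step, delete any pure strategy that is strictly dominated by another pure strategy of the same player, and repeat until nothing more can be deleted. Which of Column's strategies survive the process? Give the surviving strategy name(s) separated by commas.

C3

Column's strategy C1 is strictly dominated by C3 (R1: 10>9, R2: 4>2, R3: 11>1, R4: 12>2) and is removed.
Column's strategy C2 is strictly dominated by C3 (R1: 10>3, R2: 4>1, R3: 11>3, R4: 12>4) and is removed.
For Row, R4 strictly dominates R2 on the remaining columns (C3: 10>4, C4: 10>9); eliminate R2.
Row R3 is eliminated: R1 beats it against every remaining column (C3: 11>5, C4: 5>3).
Column's strategy C4 is strictly dominated by C3 (R1: 10>4, R4: 12>11) and is removed.
Row R4 is eliminated: R1 beats it against every remaining column (C3: 11>10).
Among the remaining strategies, none is strictly dominated by another pure strategy of the same player, so the elimination stops.
Surviving strategies — Row: {R1}; Column: {C3}.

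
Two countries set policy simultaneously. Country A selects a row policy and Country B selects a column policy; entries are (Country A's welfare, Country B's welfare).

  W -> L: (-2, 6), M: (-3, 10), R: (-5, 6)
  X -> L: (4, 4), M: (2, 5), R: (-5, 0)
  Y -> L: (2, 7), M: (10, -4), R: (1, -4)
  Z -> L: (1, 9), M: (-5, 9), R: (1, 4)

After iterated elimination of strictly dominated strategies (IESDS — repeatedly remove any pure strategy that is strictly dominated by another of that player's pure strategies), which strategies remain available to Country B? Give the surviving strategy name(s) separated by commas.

Country A's strategy W is strictly dominated by Y (L: 2>-2, M: 10>-3, R: 1>-5) and is removed.
For Country B, L strictly dominates R on the remaining rows (X: 4>0, Y: 7>-4, Z: 9>4); eliminate R.
Country A's strategy Z is strictly dominated by X (L: 4>1, M: 2>-5) and is removed.
Among the remaining strategies, none is strictly dominated by another pure strategy of the same player, so the elimination stops.
Surviving strategies — Country A: {X, Y}; Country B: {L, M}.

L, M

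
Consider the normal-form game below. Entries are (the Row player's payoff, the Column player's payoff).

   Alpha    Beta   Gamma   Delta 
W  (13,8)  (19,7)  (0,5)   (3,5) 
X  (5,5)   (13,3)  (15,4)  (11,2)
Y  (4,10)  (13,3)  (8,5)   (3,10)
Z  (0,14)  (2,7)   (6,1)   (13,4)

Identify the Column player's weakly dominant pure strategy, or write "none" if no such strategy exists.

Alpha

Alpha vs Beta: W: 8>7, X: 5>3, Y: 10>3, Z: 14>7.
Alpha vs Gamma: W: 8>5, X: 5>4, Y: 10>5, Z: 14>1.
Alpha vs Delta: W: 8>5, X: 5>2, Y: 10=10, Z: 14>4.
Alpha is at least as good as every other strategy against every opponent action, so it is weakly dominant.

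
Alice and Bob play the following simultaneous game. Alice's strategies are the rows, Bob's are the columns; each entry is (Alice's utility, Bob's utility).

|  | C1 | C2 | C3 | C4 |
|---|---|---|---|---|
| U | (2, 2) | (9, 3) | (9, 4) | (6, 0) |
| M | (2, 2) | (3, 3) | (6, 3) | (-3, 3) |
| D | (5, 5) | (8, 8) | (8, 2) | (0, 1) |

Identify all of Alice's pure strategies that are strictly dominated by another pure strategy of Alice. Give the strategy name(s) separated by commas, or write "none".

Nothing dominates U: M at C1 (2=2); D at C2 (9>8).
M: dominated, since D does at least as well everywhere (C1: 5>2, C2: 8>3, C3: 8>6, C4: 0>-3).
D is not dominated — it holds its own against U at C1 (5>2); M at C1 (5>2).

M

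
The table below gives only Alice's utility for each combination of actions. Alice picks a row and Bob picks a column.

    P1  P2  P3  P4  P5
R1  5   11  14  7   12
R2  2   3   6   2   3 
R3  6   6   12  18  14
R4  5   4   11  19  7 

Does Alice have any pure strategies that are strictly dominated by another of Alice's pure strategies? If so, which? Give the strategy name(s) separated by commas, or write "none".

R2

R1 is not dominated — it holds its own against R2 at P1 (5>2); R3 at P2 (11>6); R4 at P1 (5=5).
R1 strictly dominates R2 — P1: 5>2, P2: 11>3, P3: 14>6, P4: 7>2, P5: 12>3.
R3 is not dominated — it holds its own against R1 at P1 (6>5); R2 at P1 (6>2); R4 at P1 (6>5).
Nothing dominates R4: R1 at P1 (5=5); R2 at P1 (5>2); R3 at P4 (19>18).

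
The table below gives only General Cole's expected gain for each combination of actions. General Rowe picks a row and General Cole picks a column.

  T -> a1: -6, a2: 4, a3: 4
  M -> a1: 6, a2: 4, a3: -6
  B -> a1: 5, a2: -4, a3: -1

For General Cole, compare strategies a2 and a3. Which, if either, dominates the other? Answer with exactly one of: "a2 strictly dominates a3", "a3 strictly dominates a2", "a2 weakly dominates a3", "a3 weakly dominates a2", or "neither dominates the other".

neither dominates the other

Compare a2 to a3 across each opponent action: T: 4=4, M: 4>-6, B: -4<-1.
a2 does better at M but worse at B; neither strategy dominates the other.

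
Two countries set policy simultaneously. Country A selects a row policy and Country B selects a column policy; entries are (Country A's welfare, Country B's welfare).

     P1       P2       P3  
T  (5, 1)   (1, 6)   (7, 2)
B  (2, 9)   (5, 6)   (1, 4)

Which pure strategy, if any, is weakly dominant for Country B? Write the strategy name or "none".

none

P1 fails to dominate P2 at T (1<6).
P2 fails to dominate P1 at B (6<9).
P3 fails to dominate P1 at B (4<9).
No single strategy dominates all the others.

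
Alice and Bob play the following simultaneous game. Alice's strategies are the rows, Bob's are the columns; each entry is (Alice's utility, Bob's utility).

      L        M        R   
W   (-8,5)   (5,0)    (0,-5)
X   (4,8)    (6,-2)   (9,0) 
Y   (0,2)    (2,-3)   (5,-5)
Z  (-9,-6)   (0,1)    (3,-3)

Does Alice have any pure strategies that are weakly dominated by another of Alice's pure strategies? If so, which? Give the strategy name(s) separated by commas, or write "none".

W, Y, Z

W: dominated, since X does at least as well everywhere (L: 4>-8, M: 6>5, R: 9>0).
X is not dominated — it holds its own against W at L (4>-8); Y at L (4>0); Z at L (4>-9).
Y is weakly dominated by X (L: 4>0, M: 6>2, R: 9>5).
X weakly dominates Z — L: 4>-9, M: 6>0, R: 9>3.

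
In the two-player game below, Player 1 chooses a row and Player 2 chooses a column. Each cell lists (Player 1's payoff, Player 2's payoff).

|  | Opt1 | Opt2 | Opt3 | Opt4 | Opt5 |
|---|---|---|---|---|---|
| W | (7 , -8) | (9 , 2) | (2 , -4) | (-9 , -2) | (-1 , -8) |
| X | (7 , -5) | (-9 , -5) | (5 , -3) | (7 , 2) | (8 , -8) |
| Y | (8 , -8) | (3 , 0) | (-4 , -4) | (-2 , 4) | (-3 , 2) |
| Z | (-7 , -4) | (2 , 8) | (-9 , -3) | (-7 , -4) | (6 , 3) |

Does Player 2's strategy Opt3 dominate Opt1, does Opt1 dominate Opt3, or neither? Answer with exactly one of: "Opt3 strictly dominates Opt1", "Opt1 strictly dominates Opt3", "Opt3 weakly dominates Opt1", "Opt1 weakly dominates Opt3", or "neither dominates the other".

Opt3 strictly dominates Opt1

Compare Opt3 to Opt1 across each opponent action: W: -4>-8, X: -3>-5, Y: -4>-8, Z: -3>-4.
Every comparison favours Opt3, so Opt3 strictly dominates Opt1.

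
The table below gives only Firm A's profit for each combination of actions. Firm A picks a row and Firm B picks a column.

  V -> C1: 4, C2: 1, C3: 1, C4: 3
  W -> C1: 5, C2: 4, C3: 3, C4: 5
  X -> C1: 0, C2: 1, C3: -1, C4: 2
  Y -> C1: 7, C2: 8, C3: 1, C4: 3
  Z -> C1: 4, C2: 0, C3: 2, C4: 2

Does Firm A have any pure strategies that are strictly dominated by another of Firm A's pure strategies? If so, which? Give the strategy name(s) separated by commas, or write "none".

V is strictly dominated by W (C1: 5>4, C2: 4>1, C3: 3>1, C4: 5>3).
W is not dominated — it holds its own against V at C1 (5>4); X at C1 (5>0); Y at C3 (3>1); Z at C1 (5>4).
W strictly dominates X — C1: 5>0, C2: 4>1, C3: 3>-1, C4: 5>2.
Nothing dominates Y: V at C1 (7>4); W at C1 (7>5); X at C1 (7>0); Z at C1 (7>4).
Z is strictly dominated by W (C1: 5>4, C2: 4>0, C3: 3>2, C4: 5>2).

V, X, Z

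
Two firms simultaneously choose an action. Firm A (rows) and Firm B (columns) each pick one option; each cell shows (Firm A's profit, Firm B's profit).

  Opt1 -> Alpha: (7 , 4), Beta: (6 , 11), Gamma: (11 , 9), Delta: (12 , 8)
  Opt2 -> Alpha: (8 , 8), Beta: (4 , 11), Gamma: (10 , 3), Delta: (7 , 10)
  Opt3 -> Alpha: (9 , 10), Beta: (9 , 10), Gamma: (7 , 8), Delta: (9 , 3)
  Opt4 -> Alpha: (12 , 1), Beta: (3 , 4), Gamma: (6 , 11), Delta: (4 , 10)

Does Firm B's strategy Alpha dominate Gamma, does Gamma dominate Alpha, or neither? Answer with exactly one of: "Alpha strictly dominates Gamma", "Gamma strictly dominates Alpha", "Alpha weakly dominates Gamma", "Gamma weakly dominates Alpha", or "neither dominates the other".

neither dominates the other

Compare Alpha to Gamma across every action of Firm A: Opt1: 4<9, Opt2: 8>3, Opt3: 10>8, Opt4: 1<11.
Alpha does better at Opt2, Opt3 but worse at Opt1, Opt4; neither strategy dominates the other.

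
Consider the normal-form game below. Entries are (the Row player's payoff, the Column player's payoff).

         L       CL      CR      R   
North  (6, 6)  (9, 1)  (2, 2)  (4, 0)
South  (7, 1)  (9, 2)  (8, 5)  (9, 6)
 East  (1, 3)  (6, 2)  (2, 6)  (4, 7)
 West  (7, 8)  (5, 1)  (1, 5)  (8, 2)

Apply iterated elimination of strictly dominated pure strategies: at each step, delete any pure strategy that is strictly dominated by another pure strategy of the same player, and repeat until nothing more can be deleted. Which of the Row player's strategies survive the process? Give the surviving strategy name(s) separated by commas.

Row East is eliminated: South beats it against every remaining column (L: 7>1, CL: 9>6, CR: 8>2, R: 9>4).
For the Column player, CR strictly dominates CL on the remaining rows (North: 2>1, South: 5>2, West: 5>1); eliminate CL.
The Row player's strategy North is strictly dominated by South (L: 7>6, CR: 8>2, R: 9>4) and is removed.
Among the remaining strategies, none is strictly dominated by another pure strategy of the same player, so the elimination stops.
Surviving strategies — the Row player: {South, West}; the Column player: {L, CR, R}.

South, West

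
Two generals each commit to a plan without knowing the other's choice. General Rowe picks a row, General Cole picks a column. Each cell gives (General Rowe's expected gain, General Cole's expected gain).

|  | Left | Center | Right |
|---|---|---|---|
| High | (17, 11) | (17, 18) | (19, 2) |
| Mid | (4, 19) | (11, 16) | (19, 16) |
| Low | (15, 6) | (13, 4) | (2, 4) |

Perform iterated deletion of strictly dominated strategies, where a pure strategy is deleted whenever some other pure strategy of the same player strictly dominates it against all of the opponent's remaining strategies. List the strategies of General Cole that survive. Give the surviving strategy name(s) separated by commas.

For General Rowe, High strictly dominates Low on the remaining columns (Left: 17>15, Center: 17>13, Right: 19>2); eliminate Low.
For General Cole, Left strictly dominates Right on the remaining rows (High: 11>2, Mid: 19>16); eliminate Right.
Row Mid is eliminated: High beats it against every remaining column (Left: 17>4, Center: 17>11).
General Cole's strategy Left is strictly dominated by Center (High: 18>11) and is removed.
Among the remaining strategies, none is strictly dominated by another pure strategy of the same player, so the elimination stops.
Surviving strategies — General Rowe: {High}; General Cole: {Center}.

Center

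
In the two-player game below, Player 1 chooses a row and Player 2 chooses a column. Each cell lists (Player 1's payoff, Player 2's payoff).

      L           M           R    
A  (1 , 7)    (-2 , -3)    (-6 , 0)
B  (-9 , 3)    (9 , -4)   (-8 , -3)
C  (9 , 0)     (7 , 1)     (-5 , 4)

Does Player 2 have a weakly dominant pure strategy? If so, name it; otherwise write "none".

none

L fails to dominate M at C (0<1).
M fails to dominate L at A (-3<7).
R fails to dominate L at A (0<7).
No single strategy dominates all the others.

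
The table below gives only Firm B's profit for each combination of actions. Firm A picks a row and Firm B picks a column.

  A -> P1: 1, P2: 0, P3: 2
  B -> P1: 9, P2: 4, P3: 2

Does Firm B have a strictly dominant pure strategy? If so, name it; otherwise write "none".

P1 fails to dominate P3 at A (1<2).
P2 fails to dominate P1 at A (0<1).
P3 fails to dominate P1 at B (2<9).
No single strategy dominates all the others.

none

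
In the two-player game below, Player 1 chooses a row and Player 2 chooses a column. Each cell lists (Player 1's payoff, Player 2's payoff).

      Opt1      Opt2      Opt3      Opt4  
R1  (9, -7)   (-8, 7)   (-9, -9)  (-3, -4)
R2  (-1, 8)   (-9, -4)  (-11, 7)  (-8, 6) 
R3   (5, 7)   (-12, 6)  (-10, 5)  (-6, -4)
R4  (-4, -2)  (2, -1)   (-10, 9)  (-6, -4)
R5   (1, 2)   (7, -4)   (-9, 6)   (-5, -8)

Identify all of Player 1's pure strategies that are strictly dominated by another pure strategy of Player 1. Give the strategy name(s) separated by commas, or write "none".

Nothing dominates R1: R2 at Opt1 (9>-1); R3 at Opt1 (9>5); R4 at Opt1 (9>-4); R5 at Opt1 (9>1).
R2 is strictly dominated by R1 (Opt1: 9>-1, Opt2: -8>-9, Opt3: -9>-11, Opt4: -3>-8).
R3 is strictly dominated by R1 (Opt1: 9>5, Opt2: -8>-12, Opt3: -9>-10, Opt4: -3>-6).
R5 strictly dominates R4 — Opt1: 1>-4, Opt2: 7>2, Opt3: -9>-10, Opt4: -5>-6.
R5: no other strategy beats it everywhere (R1 at Opt2 (7>-8); R2 at Opt1 (1>-1); R3 at Opt2 (7>-12); R4 at Opt1 (1>-4)).

R2, R3, R4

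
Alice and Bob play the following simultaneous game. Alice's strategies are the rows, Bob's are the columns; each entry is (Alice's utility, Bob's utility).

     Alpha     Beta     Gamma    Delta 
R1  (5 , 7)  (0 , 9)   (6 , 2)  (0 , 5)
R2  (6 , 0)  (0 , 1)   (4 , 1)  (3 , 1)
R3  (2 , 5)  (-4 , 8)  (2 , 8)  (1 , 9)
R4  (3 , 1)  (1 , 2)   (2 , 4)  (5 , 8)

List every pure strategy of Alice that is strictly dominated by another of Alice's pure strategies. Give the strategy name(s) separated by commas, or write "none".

R3

Nothing dominates R1: R2 at Beta (0=0); R3 at Alpha (5>2); R4 at Alpha (5>3).
R2 is not dominated — it holds its own against R1 at Alpha (6>5); R3 at Alpha (6>2); R4 at Alpha (6>3).
R2 strictly dominates R3 — Alpha: 6>2, Beta: 0>-4, Gamma: 4>2, Delta: 3>1.
R4: no other strategy beats it everywhere (R1 at Beta (1>0); R2 at Beta (1>0); R3 at Alpha (3>2)).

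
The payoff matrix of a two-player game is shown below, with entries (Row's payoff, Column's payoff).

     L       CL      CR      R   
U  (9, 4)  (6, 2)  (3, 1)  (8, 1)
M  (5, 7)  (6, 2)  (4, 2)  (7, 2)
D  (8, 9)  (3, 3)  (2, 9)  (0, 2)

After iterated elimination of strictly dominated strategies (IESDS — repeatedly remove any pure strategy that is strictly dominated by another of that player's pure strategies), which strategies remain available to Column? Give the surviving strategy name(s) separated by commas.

L

For Row, U strictly dominates D on the remaining columns (L: 9>8, CL: 6>3, CR: 3>2, R: 8>0); eliminate D.
Column's strategy CL is strictly dominated by L (U: 4>2, M: 7>2) and is removed.
For Column, L strictly dominates CR on the remaining rows (U: 4>1, M: 7>2); eliminate CR.
Row's strategy M is strictly dominated by U (L: 9>5, R: 8>7) and is removed.
Column R is eliminated: L beats it against every remaining row (U: 4>1).
Among the remaining strategies, none is strictly dominated by another pure strategy of the same player, so the elimination stops.
Surviving strategies — Row: {U}; Column: {L}.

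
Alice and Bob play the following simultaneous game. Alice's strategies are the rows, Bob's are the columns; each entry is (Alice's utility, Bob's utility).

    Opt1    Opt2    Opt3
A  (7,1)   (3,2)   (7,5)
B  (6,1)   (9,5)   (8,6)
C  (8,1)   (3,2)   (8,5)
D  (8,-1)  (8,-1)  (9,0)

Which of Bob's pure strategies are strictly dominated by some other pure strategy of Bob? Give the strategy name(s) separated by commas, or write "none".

Opt3 strictly dominates Opt1 — A: 5>1, B: 6>1, C: 5>1, D: 0>-1.
Opt3 strictly dominates Opt2 — A: 5>2, B: 6>5, C: 5>2, D: 0>-1.
Opt3 is not dominated — it holds its own against Opt1 at A (5>1); Opt2 at A (5>2).

Opt1, Opt2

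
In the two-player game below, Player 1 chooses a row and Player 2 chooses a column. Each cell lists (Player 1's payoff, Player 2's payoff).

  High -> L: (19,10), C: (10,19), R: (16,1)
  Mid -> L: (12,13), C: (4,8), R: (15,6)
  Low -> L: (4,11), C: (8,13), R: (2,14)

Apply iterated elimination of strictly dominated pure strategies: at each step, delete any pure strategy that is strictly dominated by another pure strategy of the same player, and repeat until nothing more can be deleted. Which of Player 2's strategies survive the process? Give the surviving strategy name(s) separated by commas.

For Player 1, High strictly dominates Mid on the remaining columns (L: 19>12, C: 10>4, R: 16>15); eliminate Mid.
Player 1's strategy Low is strictly dominated by High (L: 19>4, C: 10>8, R: 16>2) and is removed.
For Player 2, C strictly dominates L on the remaining rows (High: 19>10); eliminate L.
For Player 2, C strictly dominates R on the remaining rows (High: 19>1); eliminate R.
Among the remaining strategies, none is strictly dominated by another pure strategy of the same player, so the elimination stops.
Surviving strategies — Player 1: {High}; Player 2: {C}.

C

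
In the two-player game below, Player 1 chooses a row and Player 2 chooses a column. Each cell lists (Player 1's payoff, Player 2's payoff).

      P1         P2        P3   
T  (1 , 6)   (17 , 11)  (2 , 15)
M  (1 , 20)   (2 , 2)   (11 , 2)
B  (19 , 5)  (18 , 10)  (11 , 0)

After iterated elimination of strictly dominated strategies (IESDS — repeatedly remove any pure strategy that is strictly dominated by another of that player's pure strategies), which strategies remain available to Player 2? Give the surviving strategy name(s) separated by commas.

P2

For Player 1, B strictly dominates T on the remaining columns (P1: 19>1, P2: 18>17, P3: 11>2); eliminate T.
Player 2's strategy P3 is strictly dominated by P1 (M: 20>2, B: 5>0) and is removed.
For Player 1, B strictly dominates M on the remaining columns (P1: 19>1, P2: 18>2); eliminate M.
Player 2's strategy P1 is strictly dominated by P2 (B: 10>5) and is removed.
Among the remaining strategies, none is strictly dominated by another pure strategy of the same player, so the elimination stops.
Surviving strategies — Player 1: {B}; Player 2: {P2}.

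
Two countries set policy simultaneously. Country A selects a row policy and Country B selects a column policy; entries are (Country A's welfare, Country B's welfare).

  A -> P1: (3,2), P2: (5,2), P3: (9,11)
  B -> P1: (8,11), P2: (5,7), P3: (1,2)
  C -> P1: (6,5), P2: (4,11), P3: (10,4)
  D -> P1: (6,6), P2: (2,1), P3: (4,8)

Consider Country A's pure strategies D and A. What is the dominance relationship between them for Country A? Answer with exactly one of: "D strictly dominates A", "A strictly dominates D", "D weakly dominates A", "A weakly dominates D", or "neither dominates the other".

Compare D to A across each opponent action: P1: 6>3, P2: 2<5, P3: 4<9.
D does better at P1 but worse at P2, P3; neither strategy dominates the other.

neither dominates the other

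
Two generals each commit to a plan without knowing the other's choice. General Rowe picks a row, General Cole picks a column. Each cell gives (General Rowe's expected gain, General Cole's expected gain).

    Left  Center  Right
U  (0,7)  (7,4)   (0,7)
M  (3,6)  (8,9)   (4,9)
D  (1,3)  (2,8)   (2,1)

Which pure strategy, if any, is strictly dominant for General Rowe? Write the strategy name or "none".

M

M vs U: Left: 3>0, Center: 8>7, Right: 4>0.
M vs D: Left: 3>1, Center: 8>2, Right: 4>2.
M strictly beats every other strategy against every opponent action, so it is strictly dominant.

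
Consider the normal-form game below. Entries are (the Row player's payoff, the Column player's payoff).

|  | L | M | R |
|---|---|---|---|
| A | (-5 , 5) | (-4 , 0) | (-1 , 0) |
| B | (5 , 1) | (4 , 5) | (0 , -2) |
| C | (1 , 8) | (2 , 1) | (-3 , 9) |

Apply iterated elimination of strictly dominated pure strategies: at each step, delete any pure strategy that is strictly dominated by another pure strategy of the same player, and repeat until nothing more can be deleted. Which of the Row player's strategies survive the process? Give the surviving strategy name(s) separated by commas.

B

The Row player's strategy A is strictly dominated by B (L: 5>-5, M: 4>-4, R: 0>-1) and is removed.
Row C is eliminated: B beats it against every remaining column (L: 5>1, M: 4>2, R: 0>-3).
Column L is eliminated: M beats it against every remaining row (B: 5>1).
The Column player's strategy R is strictly dominated by M (B: 5>-2) and is removed.
Among the remaining strategies, none is strictly dominated by another pure strategy of the same player, so the elimination stops.
Surviving strategies — the Row player: {B}; the Column player: {M}.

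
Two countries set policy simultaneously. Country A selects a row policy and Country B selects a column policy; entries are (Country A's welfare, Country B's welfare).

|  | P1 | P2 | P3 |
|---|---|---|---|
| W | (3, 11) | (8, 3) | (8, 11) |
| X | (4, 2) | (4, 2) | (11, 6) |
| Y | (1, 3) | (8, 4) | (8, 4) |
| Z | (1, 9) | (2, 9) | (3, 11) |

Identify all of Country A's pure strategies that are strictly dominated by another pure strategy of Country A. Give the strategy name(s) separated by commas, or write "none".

Z

W is not dominated — it holds its own against X at P2 (8>4); Y at P1 (3>1); Z at P1 (3>1).
X is not dominated — it holds its own against W at P1 (4>3); Y at P1 (4>1); Z at P1 (4>1).
Y is not dominated — it holds its own against W at P2 (8=8); X at P2 (8>4); Z at P1 (1=1).
W strictly dominates Z — P1: 3>1, P2: 8>2, P3: 8>3.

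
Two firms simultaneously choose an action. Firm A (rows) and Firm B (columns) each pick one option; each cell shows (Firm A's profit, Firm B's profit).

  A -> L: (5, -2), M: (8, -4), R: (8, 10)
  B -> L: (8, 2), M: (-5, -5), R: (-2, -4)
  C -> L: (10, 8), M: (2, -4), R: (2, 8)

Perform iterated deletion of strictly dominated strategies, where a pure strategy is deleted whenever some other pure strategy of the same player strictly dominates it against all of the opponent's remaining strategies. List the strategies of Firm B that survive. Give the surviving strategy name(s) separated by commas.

For Firm A, C strictly dominates B on the remaining columns (L: 10>8, M: 2>-5, R: 2>-2); eliminate B.
Firm B's strategy M is strictly dominated by L (A: -2>-4, C: 8>-4) and is removed.
Among the remaining strategies, none is strictly dominated by another pure strategy of the same player, so the elimination stops.
Surviving strategies — Firm A: {A, C}; Firm B: {L, R}.

L, R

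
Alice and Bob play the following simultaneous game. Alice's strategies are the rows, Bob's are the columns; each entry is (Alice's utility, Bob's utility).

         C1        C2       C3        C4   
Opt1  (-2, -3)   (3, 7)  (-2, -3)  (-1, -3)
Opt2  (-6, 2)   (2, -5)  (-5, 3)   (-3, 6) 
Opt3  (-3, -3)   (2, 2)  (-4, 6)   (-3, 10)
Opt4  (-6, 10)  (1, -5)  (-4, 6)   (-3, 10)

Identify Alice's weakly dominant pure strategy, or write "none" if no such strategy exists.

Opt1

Opt1 vs Opt2: C1: -2>-6, C2: 3>2, C3: -2>-5, C4: -1>-3.
Opt1 vs Opt3: C1: -2>-3, C2: 3>2, C3: -2>-4, C4: -1>-3.
Opt1 vs Opt4: C1: -2>-6, C2: 3>1, C3: -2>-4, C4: -1>-3.
Opt1 is at least as good as every other strategy against every opponent action, so it is weakly dominant.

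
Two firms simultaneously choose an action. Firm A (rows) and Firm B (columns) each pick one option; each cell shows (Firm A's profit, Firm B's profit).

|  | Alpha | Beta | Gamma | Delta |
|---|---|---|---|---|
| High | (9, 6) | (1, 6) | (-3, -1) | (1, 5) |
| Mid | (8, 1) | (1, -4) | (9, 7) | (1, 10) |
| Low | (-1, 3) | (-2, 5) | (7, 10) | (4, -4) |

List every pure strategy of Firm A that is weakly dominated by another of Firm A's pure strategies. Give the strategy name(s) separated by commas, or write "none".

Nothing dominates High: Mid at Alpha (9>8); Low at Alpha (9>-1).
Mid is not dominated — it holds its own against High at Gamma (9>-3); Low at Alpha (8>-1).
Low is not dominated — it holds its own against High at Gamma (7>-3); Mid at Delta (4>1).

none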